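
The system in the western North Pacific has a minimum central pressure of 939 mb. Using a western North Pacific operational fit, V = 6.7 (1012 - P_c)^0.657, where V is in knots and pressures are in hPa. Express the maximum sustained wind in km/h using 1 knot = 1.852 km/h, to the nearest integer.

208 km/h

ΔP = 1012 − 939 = 73 mb.
V ≈ 6.7 × 73^0.657 = 6.7 × 16.757 ≈ 112.274 kt.
112.274 × 1.852 ≈ 207.93 km/h → 208 km/h.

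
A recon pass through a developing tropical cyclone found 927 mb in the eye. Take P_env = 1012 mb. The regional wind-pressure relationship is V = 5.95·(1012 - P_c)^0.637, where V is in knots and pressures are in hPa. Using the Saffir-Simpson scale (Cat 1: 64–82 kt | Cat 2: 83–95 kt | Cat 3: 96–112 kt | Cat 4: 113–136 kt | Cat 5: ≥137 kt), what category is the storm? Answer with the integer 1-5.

3

ΔP = 1012 − 927 = 85 mb.
V ≈ 5.95 × 85^0.637 = 5.95 × 16.94 ≈ 101 kt.
101 kt falls in the Category 3 band.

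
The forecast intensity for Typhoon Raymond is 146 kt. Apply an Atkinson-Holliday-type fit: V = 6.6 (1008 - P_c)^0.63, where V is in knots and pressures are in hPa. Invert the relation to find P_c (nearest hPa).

872 hPa

ΔP = (V / 6.6)^(1/0.63) = (146/6.6)^1.587.
146/6.6 = 22.121; 22.121^1.587 ≈ 136.34 hPa.
P_c = 1008 − 136.34 = 871.66 ≈ 872 hPa.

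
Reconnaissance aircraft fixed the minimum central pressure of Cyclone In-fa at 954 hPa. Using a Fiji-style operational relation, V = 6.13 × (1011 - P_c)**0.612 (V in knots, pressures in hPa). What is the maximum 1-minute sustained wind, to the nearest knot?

73 kt

ΔP = 1011 − 954 = 57 hPa.
57^0.612 ≈ 11.874.
V ≈ 6.13 × 11.874 ≈ 72.8 kt.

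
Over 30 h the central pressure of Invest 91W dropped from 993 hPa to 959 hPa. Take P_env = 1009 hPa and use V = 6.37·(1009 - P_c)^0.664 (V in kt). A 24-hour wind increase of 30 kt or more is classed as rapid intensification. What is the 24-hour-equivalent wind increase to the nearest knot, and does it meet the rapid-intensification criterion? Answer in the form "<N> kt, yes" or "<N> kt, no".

36 kt, yes

V₁: ΔP = 16, V ≈ 6.37 × 16^0.664 ≈ 40.15 kt.
V₂: ΔP = 50, V ≈ 6.37 × 50^0.664 ≈ 85.56 kt.
ΔV over 30 h = 45.41 kt → 24 h equivalent = 45.41 × 24/30 ≈ 36.33 kt.
36 kt ≥ 30 kt ⇒ rapid intensification.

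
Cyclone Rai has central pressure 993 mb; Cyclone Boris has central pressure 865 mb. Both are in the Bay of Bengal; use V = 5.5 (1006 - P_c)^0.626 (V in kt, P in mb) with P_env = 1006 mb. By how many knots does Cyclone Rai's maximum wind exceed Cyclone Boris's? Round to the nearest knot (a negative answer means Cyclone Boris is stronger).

-94 kt

Cyclone Rai: ΔP = 13; V ≈ 5.5 × 13^0.626 ≈ 27.40 kt.
Cyclone Boris: ΔP = 141; V ≈ 5.5 × 141^0.626 ≈ 121.84 kt.
Difference ≈ 27.40 − 121.84 = -94.44 → -94 kt.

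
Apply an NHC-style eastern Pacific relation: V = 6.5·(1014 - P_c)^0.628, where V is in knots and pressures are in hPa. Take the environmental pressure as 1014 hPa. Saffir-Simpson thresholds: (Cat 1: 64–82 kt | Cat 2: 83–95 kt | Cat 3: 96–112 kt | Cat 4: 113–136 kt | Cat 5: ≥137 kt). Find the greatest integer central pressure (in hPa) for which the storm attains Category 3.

Category 3 begins at V = 96 kt.
Required ΔP = (96/6.5)^(1/0.628) = 14.769^1.592 ≈ 72.78 hPa.
P_c ≤ 1014 − 72.78 = 941.22, so the highest integer P_c is 941 hPa.

941 hPa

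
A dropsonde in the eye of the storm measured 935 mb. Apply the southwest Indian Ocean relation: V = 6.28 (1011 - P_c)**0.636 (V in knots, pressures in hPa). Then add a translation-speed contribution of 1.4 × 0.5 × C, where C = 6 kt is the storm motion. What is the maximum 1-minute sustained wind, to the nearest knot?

103 kt

ΔP = 1011 − 935 = 76 mb.
76^0.636 ≈ 15.711.
V ≈ 6.28 × 15.711 ≈ 98.7 kt.
Translation term: 1.4 × 0.5 × 6 = 4.2 kt.
Corrected V ≈ 102.9 kt → 103 kt.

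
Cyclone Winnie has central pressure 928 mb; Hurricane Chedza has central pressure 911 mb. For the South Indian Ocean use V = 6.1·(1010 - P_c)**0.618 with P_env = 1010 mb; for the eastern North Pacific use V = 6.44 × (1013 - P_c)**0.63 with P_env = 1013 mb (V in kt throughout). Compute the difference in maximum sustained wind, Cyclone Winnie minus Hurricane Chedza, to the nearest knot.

Cyclone Winnie: ΔP = 82; V ≈ 6.1 × 82^0.618 ≈ 92.91 kt.
Hurricane Chedza: ΔP = 102; V ≈ 6.44 × 102^0.63 ≈ 118.66 kt.
Difference ≈ 92.91 − 118.66 = -25.75 → -26 kt.

-26 kt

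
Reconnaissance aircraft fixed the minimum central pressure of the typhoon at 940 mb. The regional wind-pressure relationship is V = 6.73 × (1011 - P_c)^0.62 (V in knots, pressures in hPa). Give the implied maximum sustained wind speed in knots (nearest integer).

ΔP = 1011 − 940 = 71 mb.
71^0.62 ≈ 14.053.
V ≈ 6.73 × 14.053 ≈ 94.6 kt.

95 kt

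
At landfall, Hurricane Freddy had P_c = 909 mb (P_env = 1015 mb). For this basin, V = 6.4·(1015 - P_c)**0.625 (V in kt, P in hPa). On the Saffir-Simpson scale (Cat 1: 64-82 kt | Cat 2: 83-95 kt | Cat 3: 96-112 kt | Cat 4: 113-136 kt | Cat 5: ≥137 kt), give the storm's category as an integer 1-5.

4

ΔP = 1015 − 909 = 106 mb.
V ≈ 6.4 × 106^0.625 = 6.4 × 18.44 ≈ 118 kt.
118 kt falls in the Category 4 band.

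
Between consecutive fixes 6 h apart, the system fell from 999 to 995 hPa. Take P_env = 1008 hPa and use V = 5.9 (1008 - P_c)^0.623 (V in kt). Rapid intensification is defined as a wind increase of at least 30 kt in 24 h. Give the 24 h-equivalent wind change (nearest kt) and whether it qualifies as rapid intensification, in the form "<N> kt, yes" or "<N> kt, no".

24 kt, no

V₁: ΔP = 9, V ≈ 5.9 × 9^0.623 ≈ 23.19 kt.
V₂: ΔP = 13, V ≈ 5.9 × 13^0.623 ≈ 29.16 kt.
ΔV over 6 h = 5.97 kt → 24 h equivalent = 5.97 × 24/6 ≈ 23.88 kt.
24 kt < 30 kt ⇒ not rapid intensification.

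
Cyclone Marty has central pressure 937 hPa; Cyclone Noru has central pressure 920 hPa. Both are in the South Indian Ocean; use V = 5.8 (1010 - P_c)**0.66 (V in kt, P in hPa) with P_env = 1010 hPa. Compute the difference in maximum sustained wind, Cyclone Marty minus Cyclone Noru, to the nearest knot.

Cyclone Marty: ΔP = 73; V ≈ 5.8 × 73^0.66 ≈ 98.45 kt.
Cyclone Noru: ΔP = 90; V ≈ 5.8 × 90^0.66 ≈ 113.04 kt.
Difference ≈ 98.45 − 113.04 = -14.59 → -15 kt.

-15 kt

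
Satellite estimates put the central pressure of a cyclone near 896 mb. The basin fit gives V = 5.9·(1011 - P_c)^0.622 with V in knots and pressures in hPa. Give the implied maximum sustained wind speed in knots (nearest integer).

113 kt

ΔP = 1011 − 896 = 115 mb.
115^0.622 ≈ 19.132.
V ≈ 5.9 × 19.132 ≈ 112.9 kt.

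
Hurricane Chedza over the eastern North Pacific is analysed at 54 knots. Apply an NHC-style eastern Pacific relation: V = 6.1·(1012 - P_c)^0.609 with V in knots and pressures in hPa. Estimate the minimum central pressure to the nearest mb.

ΔP = (V / 6.1)^(1/0.609) = (54/6.1)^1.642.
54/6.1 = 8.852; 8.852^1.642 ≈ 35.90 mb.
P_c = 1012 − 35.90 = 976.10 ≈ 976 mb.

976 mb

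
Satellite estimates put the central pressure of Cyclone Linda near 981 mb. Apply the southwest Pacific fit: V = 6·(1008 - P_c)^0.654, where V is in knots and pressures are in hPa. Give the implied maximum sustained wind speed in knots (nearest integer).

ΔP = 1008 − 981 = 27 mb.
27^0.654 ≈ 8.632.
V ≈ 6 × 8.632 ≈ 51.8 kt.

52 kt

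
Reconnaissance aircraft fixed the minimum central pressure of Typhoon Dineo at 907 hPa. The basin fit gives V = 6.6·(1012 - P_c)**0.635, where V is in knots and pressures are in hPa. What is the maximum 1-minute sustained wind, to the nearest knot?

ΔP = 1012 − 907 = 105 hPa.
105^0.635 ≈ 19.207.
V ≈ 6.6 × 19.207 ≈ 126.8 kt.

127 kt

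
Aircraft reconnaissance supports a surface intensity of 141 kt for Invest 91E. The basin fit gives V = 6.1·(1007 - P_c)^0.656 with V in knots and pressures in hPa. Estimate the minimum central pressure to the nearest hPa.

ΔP = (V / 6.1)^(1/0.656) = (141/6.1)^1.524.
141/6.1 = 23.115; 23.115^1.524 ≈ 119.98 hPa.
P_c = 1007 − 119.98 = 887.02 ≈ 887 hPa.

887 hPa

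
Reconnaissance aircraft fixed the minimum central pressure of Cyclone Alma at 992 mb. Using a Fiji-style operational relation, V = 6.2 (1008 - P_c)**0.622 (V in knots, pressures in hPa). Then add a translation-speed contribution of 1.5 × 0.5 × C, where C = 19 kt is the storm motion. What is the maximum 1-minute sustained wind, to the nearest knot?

ΔP = 1008 − 992 = 16 mb.
16^0.622 ≈ 5.610.
V ≈ 6.2 × 5.610 ≈ 34.8 kt.
Translation term: 1.5 × 0.5 × 19 = 14.25 kt.
Corrected V ≈ 49.05 kt → 49 kt.

49 kt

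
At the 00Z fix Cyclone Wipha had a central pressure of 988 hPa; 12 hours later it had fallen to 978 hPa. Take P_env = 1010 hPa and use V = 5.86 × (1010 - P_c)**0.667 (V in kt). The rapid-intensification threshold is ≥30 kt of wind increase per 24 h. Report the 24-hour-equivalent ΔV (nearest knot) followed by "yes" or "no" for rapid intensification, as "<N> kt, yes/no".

V₁: ΔP = 22, V ≈ 5.86 × 22^0.667 ≈ 46.06 kt.
V₂: ΔP = 32, V ≈ 5.86 × 32^0.667 ≈ 59.13 kt.
ΔV over 12 h = 13.07 kt → 24 h equivalent = 13.07 × 24/12 ≈ 26.14 kt.
26 kt < 30 kt ⇒ not rapid intensification.

26 kt, no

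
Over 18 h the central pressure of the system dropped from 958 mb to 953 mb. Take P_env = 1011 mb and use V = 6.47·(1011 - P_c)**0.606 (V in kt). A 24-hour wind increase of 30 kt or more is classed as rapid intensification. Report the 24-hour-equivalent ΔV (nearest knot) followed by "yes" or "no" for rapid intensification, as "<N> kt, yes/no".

V₁: ΔP = 53, V ≈ 6.47 × 53^0.606 ≈ 71.75 kt.
V₂: ΔP = 58, V ≈ 6.47 × 58^0.606 ≈ 75.78 kt.
ΔV over 18 h = 4.03 kt → 24 h equivalent = 4.03 × 24/18 ≈ 5.37 kt.
5 kt < 30 kt ⇒ not rapid intensification.

5 kt, no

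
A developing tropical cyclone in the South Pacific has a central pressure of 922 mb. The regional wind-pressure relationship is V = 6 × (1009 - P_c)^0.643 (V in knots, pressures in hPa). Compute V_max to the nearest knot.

ΔP = 1009 − 922 = 87 mb.
87^0.643 ≈ 17.665.
V ≈ 6 × 17.665 ≈ 106.0 kt.

106 kt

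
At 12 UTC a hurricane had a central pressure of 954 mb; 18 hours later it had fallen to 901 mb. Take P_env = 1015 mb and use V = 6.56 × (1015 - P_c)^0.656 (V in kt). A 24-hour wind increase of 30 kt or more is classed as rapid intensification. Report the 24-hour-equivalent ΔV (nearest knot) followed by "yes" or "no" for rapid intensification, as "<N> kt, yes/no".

66 kt, yes

V₁: ΔP = 61, V ≈ 6.56 × 61^0.656 ≈ 97.29 kt.
V₂: ΔP = 114, V ≈ 6.56 × 114^0.656 ≈ 146.63 kt.
ΔV over 18 h = 49.34 kt → 24 h equivalent = 49.34 × 24/18 ≈ 65.79 kt.
66 kt ≥ 30 kt ⇒ rapid intensification.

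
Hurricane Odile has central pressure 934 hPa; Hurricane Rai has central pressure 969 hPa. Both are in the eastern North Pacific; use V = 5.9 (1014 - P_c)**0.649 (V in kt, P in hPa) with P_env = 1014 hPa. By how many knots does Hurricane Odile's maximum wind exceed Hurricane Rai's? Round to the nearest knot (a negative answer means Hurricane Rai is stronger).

32 kt

Hurricane Odile: ΔP = 80; V ≈ 5.9 × 80^0.649 ≈ 101.38 kt.
Hurricane Rai: ΔP = 45; V ≈ 5.9 × 45^0.649 ≈ 69.79 kt.
Difference ≈ 101.38 − 69.79 = 31.59 → 32 kt.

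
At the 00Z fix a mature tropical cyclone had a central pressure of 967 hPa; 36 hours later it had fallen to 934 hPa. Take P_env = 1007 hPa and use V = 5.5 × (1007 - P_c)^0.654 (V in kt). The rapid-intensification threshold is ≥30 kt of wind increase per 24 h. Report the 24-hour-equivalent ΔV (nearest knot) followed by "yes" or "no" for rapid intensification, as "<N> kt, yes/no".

20 kt, no

V₁: ΔP = 40, V ≈ 5.5 × 40^0.654 ≈ 61.39 kt.
V₂: ΔP = 73, V ≈ 5.5 × 73^0.654 ≈ 90.99 kt.
ΔV over 36 h = 29.60 kt → 24 h equivalent = 29.60 × 24/36 ≈ 19.73 kt.
20 kt < 30 kt ⇒ not rapid intensification.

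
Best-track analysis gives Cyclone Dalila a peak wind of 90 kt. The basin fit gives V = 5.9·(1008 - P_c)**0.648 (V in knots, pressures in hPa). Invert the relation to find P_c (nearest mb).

941 mb

ΔP = (V / 5.9)^(1/0.648) = (90/5.9)^1.543.
90/5.9 = 15.254; 15.254^1.543 ≈ 67.02 mb.
P_c = 1008 − 67.02 = 940.98 ≈ 941 mb.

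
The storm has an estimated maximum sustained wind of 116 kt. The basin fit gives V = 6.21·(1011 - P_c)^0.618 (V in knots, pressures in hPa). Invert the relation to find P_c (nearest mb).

ΔP = (V / 6.21)^(1/0.618) = (116/6.21)^1.618.
116/6.21 = 18.680; 18.680^1.618 ≈ 114.08 mb.
P_c = 1011 − 114.08 = 896.92 ≈ 897 mb.

897 mb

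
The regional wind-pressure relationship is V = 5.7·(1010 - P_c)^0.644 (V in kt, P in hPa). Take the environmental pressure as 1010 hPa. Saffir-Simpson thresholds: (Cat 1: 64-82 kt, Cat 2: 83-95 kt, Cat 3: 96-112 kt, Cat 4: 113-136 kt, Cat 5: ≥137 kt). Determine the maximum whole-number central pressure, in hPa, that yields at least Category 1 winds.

Category 1 begins at V = 64 kt.
Required ΔP = (64/5.7)^(1/0.644) = 11.228^1.553 ≈ 42.75 hPa.
P_c ≤ 1010 − 42.75 = 967.25, so the highest integer P_c is 967 hPa.

967 hPa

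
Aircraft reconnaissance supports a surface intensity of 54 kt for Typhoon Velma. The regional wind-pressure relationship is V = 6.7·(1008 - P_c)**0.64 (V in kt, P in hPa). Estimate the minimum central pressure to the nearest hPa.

982 hPa

ΔP = (V / 6.7)^(1/0.64) = (54/6.7)^1.562.
54/6.7 = 8.060; 8.060^1.562 ≈ 26.07 hPa.
P_c = 1008 − 26.07 = 981.93 ≈ 982 hPa.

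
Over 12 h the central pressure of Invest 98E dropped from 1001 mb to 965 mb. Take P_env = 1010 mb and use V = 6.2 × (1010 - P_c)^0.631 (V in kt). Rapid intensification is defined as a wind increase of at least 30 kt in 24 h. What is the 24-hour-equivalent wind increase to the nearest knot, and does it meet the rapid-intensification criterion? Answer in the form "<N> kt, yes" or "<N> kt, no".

V₁: ΔP = 9, V ≈ 6.2 × 9^0.631 ≈ 24.80 kt.
V₂: ΔP = 45, V ≈ 6.2 × 45^0.631 ≈ 68.48 kt.
ΔV over 12 h = 43.68 kt → 24 h equivalent = 43.68 × 24/12 ≈ 87.36 kt.
87 kt ≥ 30 kt ⇒ rapid intensification.

87 kt, yes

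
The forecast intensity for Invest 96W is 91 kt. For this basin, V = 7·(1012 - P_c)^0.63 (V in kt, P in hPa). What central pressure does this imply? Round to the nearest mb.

ΔP = (V / 7)^(1/0.63) = (91/7)^1.587.
91/7 = 13.000; 13.000^1.587 ≈ 58.64 mb.
P_c = 1012 − 58.64 = 953.36 ≈ 953 mb.

953 mb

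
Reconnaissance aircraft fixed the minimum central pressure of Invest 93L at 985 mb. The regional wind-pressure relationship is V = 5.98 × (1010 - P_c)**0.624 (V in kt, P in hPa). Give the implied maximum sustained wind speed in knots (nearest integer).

ΔP = 1010 − 985 = 25 mb.
25^0.624 ≈ 7.453.
V ≈ 5.98 × 7.453 ≈ 44.6 kt.

45 kt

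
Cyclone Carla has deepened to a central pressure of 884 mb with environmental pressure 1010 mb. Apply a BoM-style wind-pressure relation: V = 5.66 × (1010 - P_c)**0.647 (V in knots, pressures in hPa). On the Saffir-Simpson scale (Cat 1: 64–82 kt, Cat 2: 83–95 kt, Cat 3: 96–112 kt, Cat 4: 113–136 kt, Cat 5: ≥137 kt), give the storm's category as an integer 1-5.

4

ΔP = 1010 − 884 = 126 mb.
V ≈ 5.66 × 126^0.647 = 5.66 × 22.85 ≈ 129 kt.
129 kt falls in the Category 4 band.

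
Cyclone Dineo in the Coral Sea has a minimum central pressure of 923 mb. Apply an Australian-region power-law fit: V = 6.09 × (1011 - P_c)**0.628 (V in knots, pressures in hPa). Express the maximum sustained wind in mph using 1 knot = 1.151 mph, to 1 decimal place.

ΔP = 1011 − 923 = 88 mb.
V ≈ 6.09 × 88^0.628 = 6.09 × 16.639 ≈ 101.333 kt.
101.333 × 1.151 ≈ 116.63 mph → 116.6 mph.

116.6 mph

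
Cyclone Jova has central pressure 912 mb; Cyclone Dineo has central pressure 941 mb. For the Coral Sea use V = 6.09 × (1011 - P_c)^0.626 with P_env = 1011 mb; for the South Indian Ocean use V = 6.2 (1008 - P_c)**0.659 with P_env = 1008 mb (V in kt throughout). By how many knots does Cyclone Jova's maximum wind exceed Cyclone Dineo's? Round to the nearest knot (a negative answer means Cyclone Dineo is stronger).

Cyclone Jova: ΔP = 99; V ≈ 6.09 × 99^0.626 ≈ 108.11 kt.
Cyclone Dineo: ΔP = 67; V ≈ 6.2 × 67^0.659 ≈ 99.03 kt.
Difference ≈ 108.11 − 99.03 = 9.08 → 9 kt.

9 kt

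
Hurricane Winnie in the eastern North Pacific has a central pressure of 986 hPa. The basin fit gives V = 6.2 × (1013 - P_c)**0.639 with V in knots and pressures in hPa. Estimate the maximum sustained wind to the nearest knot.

51 kt

ΔP = 1013 − 986 = 27 hPa.
27^0.639 ≈ 8.216.
V ≈ 6.2 × 8.216 ≈ 50.9 kt.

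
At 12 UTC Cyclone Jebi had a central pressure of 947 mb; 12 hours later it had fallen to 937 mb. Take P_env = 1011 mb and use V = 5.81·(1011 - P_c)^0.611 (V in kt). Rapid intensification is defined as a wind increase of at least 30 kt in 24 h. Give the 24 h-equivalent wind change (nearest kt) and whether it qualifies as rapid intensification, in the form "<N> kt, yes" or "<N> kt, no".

14 kt, no

V₁: ΔP = 64, V ≈ 5.81 × 64^0.611 ≈ 73.75 kt.
V₂: ΔP = 74, V ≈ 5.81 × 74^0.611 ≈ 80.59 kt.
ΔV over 12 h = 6.84 kt → 24 h equivalent = 6.84 × 24/12 ≈ 13.68 kt.
14 kt < 30 kt ⇒ not rapid intensification.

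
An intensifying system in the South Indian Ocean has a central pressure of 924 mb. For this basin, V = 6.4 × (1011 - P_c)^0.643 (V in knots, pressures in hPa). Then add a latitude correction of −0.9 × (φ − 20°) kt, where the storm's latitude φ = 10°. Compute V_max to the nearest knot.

122 kt

ΔP = 1011 − 924 = 87 mb.
87^0.643 ≈ 17.665.
V ≈ 6.4 × 17.665 ≈ 113.1 kt.
Latitude correction: −0.9 × (10 − 20) = 9 kt.
Corrected V ≈ 122.1 kt → 122 kt.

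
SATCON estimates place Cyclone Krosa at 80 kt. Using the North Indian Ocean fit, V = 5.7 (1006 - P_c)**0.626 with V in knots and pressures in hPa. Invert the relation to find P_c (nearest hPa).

938 hPa

ΔP = (V / 5.7)^(1/0.626) = (80/5.7)^1.597.
80/5.7 = 14.035; 14.035^1.597 ≈ 68.02 hPa.
P_c = 1006 − 68.02 = 937.98 ≈ 938 hPa.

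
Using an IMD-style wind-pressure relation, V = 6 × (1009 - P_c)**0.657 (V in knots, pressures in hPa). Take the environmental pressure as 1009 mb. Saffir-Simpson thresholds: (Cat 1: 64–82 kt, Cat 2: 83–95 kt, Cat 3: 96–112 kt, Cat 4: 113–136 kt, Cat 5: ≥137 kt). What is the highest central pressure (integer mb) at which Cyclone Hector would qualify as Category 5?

Category 5 begins at V = 137 kt.
Required ΔP = (137/6)^(1/0.657) = 22.833^1.522 ≈ 116.91 mb.
P_c ≤ 1009 − 116.91 = 892.09, so the highest integer P_c is 892 mb.

892 mb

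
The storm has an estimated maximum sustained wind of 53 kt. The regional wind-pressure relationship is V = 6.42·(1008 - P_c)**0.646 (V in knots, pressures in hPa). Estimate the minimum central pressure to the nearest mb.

982 mb

ΔP = (V / 6.42)^(1/0.646) = (53/6.42)^1.548.
53/6.42 = 8.255; 8.255^1.548 ≈ 26.25 mb.
P_c = 1008 − 26.25 = 981.75 ≈ 982 mb.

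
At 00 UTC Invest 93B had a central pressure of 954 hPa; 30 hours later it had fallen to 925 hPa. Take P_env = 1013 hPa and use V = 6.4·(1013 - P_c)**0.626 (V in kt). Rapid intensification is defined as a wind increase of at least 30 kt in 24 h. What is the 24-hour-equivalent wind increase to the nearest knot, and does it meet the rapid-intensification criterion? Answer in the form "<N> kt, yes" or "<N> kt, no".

19 kt, no

V₁: ΔP = 59, V ≈ 6.4 × 59^0.626 ≈ 82.17 kt.
V₂: ΔP = 88, V ≈ 6.4 × 88^0.626 ≈ 105.54 kt.
ΔV over 30 h = 23.37 kt → 24 h equivalent = 23.37 × 24/30 ≈ 18.70 kt.
19 kt < 30 kt ⇒ not rapid intensification.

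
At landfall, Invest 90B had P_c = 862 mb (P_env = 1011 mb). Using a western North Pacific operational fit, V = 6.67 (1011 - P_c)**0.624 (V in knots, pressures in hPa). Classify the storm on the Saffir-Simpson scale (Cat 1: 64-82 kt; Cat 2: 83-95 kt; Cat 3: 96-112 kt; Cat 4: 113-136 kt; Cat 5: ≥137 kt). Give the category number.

5

ΔP = 1011 − 862 = 149 mb.
V ≈ 6.67 × 149^0.624 = 6.67 × 22.70 ≈ 151 kt.
151 kt falls in the Category 5 band.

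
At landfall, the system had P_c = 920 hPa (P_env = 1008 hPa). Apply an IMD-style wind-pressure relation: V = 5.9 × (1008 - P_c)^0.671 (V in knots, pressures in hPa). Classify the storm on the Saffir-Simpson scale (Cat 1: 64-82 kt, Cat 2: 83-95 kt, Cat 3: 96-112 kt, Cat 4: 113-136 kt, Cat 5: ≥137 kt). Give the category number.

4

ΔP = 1008 − 920 = 88 hPa.
V ≈ 5.9 × 88^0.671 = 5.9 × 20.17 ≈ 119 kt.
119 kt falls in the Category 4 band.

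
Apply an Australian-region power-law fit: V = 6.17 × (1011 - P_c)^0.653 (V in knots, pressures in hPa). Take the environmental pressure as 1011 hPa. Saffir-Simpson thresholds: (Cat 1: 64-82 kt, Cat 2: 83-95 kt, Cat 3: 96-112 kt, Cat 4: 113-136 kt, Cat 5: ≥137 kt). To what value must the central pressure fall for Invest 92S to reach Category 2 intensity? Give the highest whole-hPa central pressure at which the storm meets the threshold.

957 hPa

Category 2 begins at V = 83 kt.
Required ΔP = (83/6.17)^(1/0.653) = 13.452^1.531 ≈ 53.53 hPa.
P_c ≤ 1011 − 53.53 = 957.47, so the highest integer P_c is 957 hPa.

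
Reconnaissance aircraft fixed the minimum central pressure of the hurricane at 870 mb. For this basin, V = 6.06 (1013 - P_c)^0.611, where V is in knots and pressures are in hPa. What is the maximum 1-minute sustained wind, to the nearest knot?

126 kt

ΔP = 1013 − 870 = 143 mb.
143^0.611 ≈ 20.745.
V ≈ 6.06 × 20.745 ≈ 125.7 kt.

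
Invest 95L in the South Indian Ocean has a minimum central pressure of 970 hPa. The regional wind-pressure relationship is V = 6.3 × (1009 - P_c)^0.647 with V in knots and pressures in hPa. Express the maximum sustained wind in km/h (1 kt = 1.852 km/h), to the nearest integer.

ΔP = 1009 − 970 = 39 hPa.
V ≈ 6.3 × 39^0.647 = 6.3 × 10.701 ≈ 67.415 kt.
67.415 × 1.852 ≈ 124.85 km/h → 125 km/h.

125 km/h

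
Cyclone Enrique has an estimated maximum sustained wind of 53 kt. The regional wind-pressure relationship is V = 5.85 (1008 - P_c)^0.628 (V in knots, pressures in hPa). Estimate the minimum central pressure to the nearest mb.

ΔP = (V / 5.85)^(1/0.628) = (53/5.85)^1.592.
53/5.85 = 9.060; 9.060^1.592 ≈ 33.43 mb.
P_c = 1008 − 33.43 = 974.57 ≈ 975 mb.

975 mb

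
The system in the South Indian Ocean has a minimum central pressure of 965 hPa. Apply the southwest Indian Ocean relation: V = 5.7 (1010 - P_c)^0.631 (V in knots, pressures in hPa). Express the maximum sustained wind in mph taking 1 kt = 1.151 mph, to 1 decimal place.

72.5 mph

ΔP = 1010 − 965 = 45 hPa.
V ≈ 5.7 × 45^0.631 = 5.7 × 11.045 ≈ 62.958 kt.
62.958 × 1.151 ≈ 72.46 mph → 72.5 mph.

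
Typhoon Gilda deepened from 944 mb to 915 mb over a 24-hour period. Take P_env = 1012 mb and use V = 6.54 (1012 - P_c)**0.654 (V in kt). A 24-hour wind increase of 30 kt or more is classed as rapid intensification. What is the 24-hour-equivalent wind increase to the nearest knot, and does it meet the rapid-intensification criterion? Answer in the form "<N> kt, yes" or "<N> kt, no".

V₁: ΔP = 68, V ≈ 6.54 × 68^0.654 ≈ 103.29 kt.
V₂: ΔP = 97, V ≈ 6.54 × 97^0.654 ≈ 130.29 kt.
ΔV over 24 h = 27.00 kt → 24 h equivalent = 27.00 × 24/24 ≈ 27.00 kt.
27 kt < 30 kt ⇒ not rapid intensification.

27 kt, no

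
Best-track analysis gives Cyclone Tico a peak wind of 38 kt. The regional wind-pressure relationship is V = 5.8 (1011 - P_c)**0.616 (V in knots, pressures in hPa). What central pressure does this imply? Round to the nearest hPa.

ΔP = (V / 5.8)^(1/0.616) = (38/5.8)^1.623.
38/5.8 = 6.552; 6.552^1.623 ≈ 21.15 hPa.
P_c = 1011 − 21.15 = 989.85 ≈ 990 hPa.

990 hPa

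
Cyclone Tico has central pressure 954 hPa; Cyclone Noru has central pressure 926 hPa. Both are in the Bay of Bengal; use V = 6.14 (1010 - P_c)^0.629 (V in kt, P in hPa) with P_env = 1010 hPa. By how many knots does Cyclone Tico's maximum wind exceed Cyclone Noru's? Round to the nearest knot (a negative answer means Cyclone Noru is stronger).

Cyclone Tico: ΔP = 56; V ≈ 6.14 × 56^0.629 ≈ 77.23 kt.
Cyclone Noru: ΔP = 84; V ≈ 6.14 × 84^0.629 ≈ 99.66 kt.
Difference ≈ 77.23 − 99.66 = -22.43 → -22 kt.

-22 kt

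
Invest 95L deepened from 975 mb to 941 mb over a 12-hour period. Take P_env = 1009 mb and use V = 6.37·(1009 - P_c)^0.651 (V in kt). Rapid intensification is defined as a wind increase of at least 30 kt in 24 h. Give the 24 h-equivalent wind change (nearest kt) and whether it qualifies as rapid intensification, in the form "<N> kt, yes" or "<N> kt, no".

V₁: ΔP = 34, V ≈ 6.37 × 34^0.651 ≈ 63.26 kt.
V₂: ΔP = 68, V ≈ 6.37 × 68^0.651 ≈ 99.34 kt.
ΔV over 12 h = 36.08 kt → 24 h equivalent = 36.08 × 24/12 ≈ 72.16 kt.
72 kt ≥ 30 kt ⇒ rapid intensification.

72 kt, yes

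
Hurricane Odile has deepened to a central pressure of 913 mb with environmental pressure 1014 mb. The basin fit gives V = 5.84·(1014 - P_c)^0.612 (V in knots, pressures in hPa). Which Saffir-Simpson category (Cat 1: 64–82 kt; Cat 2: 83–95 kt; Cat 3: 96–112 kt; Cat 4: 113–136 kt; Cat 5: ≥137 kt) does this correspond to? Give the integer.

ΔP = 1014 − 913 = 101 mb.
V ≈ 5.84 × 101^0.612 = 5.84 × 16.85 ≈ 98 kt.
98 kt falls in the Category 3 band.

3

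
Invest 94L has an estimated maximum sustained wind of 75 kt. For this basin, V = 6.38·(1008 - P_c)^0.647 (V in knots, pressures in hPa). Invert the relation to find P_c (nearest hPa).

ΔP = (V / 6.38)^(1/0.647) = (75/6.38)^1.546.
75/6.38 = 11.755; 11.755^1.546 ≈ 45.10 hPa.
P_c = 1008 − 45.10 = 962.90 ≈ 963 hPa.

963 hPa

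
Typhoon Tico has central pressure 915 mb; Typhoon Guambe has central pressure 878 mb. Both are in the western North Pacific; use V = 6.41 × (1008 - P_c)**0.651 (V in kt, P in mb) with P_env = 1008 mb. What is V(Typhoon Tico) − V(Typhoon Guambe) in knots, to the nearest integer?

-30 kt

Typhoon Tico: ΔP = 93; V ≈ 6.41 × 93^0.651 ≈ 122.56 kt.
Typhoon Guambe: ΔP = 130; V ≈ 6.41 × 130^0.651 ≈ 152.42 kt.
Difference ≈ 122.56 − 152.42 = -29.86 → -30 kt.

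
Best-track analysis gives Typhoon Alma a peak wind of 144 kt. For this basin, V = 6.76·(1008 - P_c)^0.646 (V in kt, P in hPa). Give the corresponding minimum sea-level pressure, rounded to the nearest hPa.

ΔP = (V / 6.76)^(1/0.646) = (144/6.76)^1.548.
144/6.76 = 21.302; 21.302^1.548 ≈ 113.86 hPa.
P_c = 1008 − 113.86 = 894.14 ≈ 894 hPa.

894 hPa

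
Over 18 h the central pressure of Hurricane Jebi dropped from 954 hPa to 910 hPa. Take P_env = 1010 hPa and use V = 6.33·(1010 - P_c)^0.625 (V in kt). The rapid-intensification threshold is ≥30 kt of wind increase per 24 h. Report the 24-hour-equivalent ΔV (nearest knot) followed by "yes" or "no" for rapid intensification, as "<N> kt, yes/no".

V₁: ΔP = 56, V ≈ 6.33 × 56^0.625 ≈ 78.35 kt.
V₂: ΔP = 100, V ≈ 6.33 × 100^0.625 ≈ 112.57 kt.
ΔV over 18 h = 34.22 kt → 24 h equivalent = 34.22 × 24/18 ≈ 45.63 kt.
46 kt ≥ 30 kt ⇒ rapid intensification.

46 kt, yes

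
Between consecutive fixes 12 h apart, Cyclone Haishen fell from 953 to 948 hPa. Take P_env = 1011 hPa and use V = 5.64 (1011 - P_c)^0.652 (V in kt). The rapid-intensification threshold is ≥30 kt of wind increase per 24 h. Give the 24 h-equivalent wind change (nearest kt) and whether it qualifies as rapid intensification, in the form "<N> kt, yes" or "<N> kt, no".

9 kt, no

V₁: ΔP = 58, V ≈ 5.64 × 58^0.652 ≈ 79.62 kt.
V₂: ΔP = 63, V ≈ 5.64 × 63^0.652 ≈ 84.03 kt.
ΔV over 12 h = 4.41 kt → 24 h equivalent = 4.41 × 24/12 ≈ 8.82 kt.
9 kt < 30 kt ⇒ not rapid intensification.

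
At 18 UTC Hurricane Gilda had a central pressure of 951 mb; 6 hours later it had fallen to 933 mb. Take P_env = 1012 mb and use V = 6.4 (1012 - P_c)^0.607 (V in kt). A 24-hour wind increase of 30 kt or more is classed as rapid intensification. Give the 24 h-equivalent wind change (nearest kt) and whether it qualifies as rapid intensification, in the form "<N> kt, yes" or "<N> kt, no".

V₁: ΔP = 61, V ≈ 6.4 × 61^0.607 ≈ 77.60 kt.
V₂: ΔP = 79, V ≈ 6.4 × 79^0.607 ≈ 90.79 kt.
ΔV over 6 h = 13.19 kt → 24 h equivalent = 13.19 × 24/6 ≈ 52.76 kt.
53 kt ≥ 30 kt ⇒ rapid intensification.

53 kt, yes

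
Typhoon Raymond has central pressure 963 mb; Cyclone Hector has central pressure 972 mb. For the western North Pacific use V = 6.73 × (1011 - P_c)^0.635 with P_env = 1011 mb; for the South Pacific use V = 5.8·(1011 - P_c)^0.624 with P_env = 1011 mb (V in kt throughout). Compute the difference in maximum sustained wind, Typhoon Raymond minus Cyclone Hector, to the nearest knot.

22 kt

Typhoon Raymond: ΔP = 48; V ≈ 6.73 × 48^0.635 ≈ 78.63 kt.
Cyclone Hector: ΔP = 39; V ≈ 5.8 × 39^0.624 ≈ 57.05 kt.
Difference ≈ 78.63 − 57.05 = 21.58 → 22 kt.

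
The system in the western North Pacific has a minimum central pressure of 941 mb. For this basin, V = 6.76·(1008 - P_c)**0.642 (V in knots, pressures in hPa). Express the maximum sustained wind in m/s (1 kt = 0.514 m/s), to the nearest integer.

ΔP = 1008 − 941 = 67 mb.
V ≈ 6.76 × 67^0.642 = 6.76 × 14.871 ≈ 100.528 kt.
100.528 × 0.514 ≈ 51.67 m/s → 52 m/s.

52 m/s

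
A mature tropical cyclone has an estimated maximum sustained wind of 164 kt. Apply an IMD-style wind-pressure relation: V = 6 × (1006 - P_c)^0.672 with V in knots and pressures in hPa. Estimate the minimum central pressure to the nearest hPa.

ΔP = (V / 6)^(1/0.672) = (164/6)^1.488.
164/6 = 27.333; 27.333^1.488 ≈ 137.38 hPa.
P_c = 1006 − 137.38 = 868.62 ≈ 869 hPa.

869 hPa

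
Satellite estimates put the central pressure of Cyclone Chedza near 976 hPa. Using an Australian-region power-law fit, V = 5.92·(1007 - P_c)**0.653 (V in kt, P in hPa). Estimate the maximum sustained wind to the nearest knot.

ΔP = 1007 − 976 = 31 hPa.
31^0.653 ≈ 9.416.
V ≈ 5.92 × 9.416 ≈ 55.7 kt.

56 kt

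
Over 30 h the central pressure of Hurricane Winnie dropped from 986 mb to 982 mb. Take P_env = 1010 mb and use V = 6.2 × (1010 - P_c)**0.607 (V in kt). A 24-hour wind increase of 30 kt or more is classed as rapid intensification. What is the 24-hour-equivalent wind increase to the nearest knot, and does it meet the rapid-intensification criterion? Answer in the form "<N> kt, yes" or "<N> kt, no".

V₁: ΔP = 24, V ≈ 6.2 × 24^0.607 ≈ 42.68 kt.
V₂: ΔP = 28, V ≈ 6.2 × 28^0.607 ≈ 46.86 kt.
ΔV over 30 h = 4.18 kt → 24 h equivalent = 4.18 × 24/30 ≈ 3.34 kt.
3 kt < 30 kt ⇒ not rapid intensification.

3 kt, no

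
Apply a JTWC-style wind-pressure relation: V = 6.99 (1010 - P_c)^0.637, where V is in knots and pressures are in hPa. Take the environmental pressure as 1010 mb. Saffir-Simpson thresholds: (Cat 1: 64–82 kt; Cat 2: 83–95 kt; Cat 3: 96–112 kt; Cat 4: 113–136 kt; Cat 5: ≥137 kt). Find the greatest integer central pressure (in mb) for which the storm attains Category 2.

961 mb

Category 2 begins at V = 83 kt.
Required ΔP = (83/6.99)^(1/0.637) = 11.874^1.570 ≈ 48.64 mb.
P_c ≤ 1010 − 48.64 = 961.36, so the highest integer P_c is 961 mb.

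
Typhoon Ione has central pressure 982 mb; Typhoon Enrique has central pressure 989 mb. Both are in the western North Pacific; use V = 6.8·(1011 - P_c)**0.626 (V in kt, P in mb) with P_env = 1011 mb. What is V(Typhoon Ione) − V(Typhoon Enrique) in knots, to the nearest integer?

9 kt

Typhoon Ione: ΔP = 29; V ≈ 6.8 × 29^0.626 ≈ 55.97 kt.
Typhoon Enrique: ΔP = 22; V ≈ 6.8 × 22^0.626 ≈ 47.08 kt.
Difference ≈ 55.97 − 47.08 = 8.89 → 9 kt.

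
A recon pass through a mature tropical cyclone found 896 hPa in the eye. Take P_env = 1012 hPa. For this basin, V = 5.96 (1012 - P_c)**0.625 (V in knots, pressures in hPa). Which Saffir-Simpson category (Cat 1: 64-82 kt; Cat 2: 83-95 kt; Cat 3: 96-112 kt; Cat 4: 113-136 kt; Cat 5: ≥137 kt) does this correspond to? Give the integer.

ΔP = 1012 − 896 = 116 hPa.
V ≈ 5.96 × 116^0.625 = 5.96 × 19.51 ≈ 116 kt.
116 kt falls in the Category 4 band.

4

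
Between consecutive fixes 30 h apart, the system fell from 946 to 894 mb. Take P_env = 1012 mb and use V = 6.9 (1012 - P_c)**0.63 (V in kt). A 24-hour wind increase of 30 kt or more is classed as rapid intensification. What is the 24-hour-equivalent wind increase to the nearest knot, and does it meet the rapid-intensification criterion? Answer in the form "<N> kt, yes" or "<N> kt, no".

V₁: ΔP = 66, V ≈ 6.9 × 66^0.63 ≈ 96.64 kt.
V₂: ΔP = 118, V ≈ 6.9 × 118^0.63 ≈ 139.36 kt.
ΔV over 30 h = 42.72 kt → 24 h equivalent = 42.72 × 24/30 ≈ 34.18 kt.
34 kt ≥ 30 kt ⇒ rapid intensification.

34 kt, yes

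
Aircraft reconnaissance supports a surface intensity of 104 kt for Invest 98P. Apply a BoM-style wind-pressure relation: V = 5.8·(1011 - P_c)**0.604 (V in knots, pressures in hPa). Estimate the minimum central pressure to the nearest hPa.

ΔP = (V / 5.8)^(1/0.604) = (104/5.8)^1.656.
104/5.8 = 17.931; 17.931^1.656 ≈ 118.99 hPa.
P_c = 1011 − 118.99 = 892.01 ≈ 892 hPa.

892 hPa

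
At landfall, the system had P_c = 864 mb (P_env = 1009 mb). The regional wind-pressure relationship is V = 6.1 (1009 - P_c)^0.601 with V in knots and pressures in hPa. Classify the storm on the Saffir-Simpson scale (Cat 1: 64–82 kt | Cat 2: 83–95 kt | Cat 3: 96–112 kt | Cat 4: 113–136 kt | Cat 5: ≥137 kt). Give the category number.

ΔP = 1009 − 864 = 145 mb.
V ≈ 6.1 × 145^0.601 = 6.1 × 19.91 ≈ 121 kt.
121 kt falls in the Category 4 band.

4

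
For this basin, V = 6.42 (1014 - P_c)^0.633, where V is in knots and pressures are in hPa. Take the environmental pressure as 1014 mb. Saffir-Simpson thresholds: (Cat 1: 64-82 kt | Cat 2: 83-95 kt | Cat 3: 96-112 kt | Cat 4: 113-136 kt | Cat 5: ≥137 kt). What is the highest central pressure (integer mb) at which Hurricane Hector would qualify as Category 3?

942 mb

Category 3 begins at V = 96 kt.
Required ΔP = (96/6.42)^(1/0.633) = 14.953^1.580 ≈ 71.75 mb.
P_c ≤ 1014 − 71.75 = 942.25, so the highest integer P_c is 942 mb.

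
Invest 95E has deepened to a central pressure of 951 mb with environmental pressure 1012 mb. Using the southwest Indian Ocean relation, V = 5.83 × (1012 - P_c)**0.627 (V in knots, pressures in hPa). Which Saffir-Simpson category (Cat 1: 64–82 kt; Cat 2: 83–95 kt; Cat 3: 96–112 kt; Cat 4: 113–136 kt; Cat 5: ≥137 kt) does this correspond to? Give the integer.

ΔP = 1012 − 951 = 61 mb.
V ≈ 5.83 × 61^0.627 = 5.83 × 13.16 ≈ 77 kt.
77 kt falls in the Category 1 band.

1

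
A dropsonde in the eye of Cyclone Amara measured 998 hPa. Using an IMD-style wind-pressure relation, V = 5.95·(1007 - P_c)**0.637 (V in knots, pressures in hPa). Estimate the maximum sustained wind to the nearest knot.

24 kt

ΔP = 1007 − 998 = 9 hPa.
9^0.637 ≈ 4.054.
V ≈ 5.95 × 4.054 ≈ 24.1 kt.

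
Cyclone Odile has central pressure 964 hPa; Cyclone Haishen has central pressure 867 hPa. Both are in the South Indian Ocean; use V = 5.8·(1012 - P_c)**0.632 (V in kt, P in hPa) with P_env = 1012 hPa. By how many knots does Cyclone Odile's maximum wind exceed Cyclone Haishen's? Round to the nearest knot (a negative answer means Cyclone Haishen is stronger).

-68 kt

Cyclone Odile: ΔP = 48; V ≈ 5.8 × 48^0.632 ≈ 66.98 kt.
Cyclone Haishen: ΔP = 145; V ≈ 5.8 × 145^0.632 ≈ 134.71 kt.
Difference ≈ 66.98 − 134.71 = -67.73 → -68 kt.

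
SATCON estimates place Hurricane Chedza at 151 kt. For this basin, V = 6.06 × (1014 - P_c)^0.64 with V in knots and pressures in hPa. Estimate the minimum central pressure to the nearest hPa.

862 hPa

ΔP = (V / 6.06)^(1/0.64) = (151/6.06)^1.562.
151/6.06 = 24.917; 24.917^1.562 ≈ 152.07 hPa.
P_c = 1014 − 152.07 = 861.93 ≈ 862 hPa.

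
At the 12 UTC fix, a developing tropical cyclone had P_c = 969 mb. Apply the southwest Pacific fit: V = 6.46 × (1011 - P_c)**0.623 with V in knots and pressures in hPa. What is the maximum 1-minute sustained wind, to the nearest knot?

66 kt

ΔP = 1011 − 969 = 42 mb.
42^0.623 ≈ 10.263.
V ≈ 6.46 × 10.263 ≈ 66.3 kt.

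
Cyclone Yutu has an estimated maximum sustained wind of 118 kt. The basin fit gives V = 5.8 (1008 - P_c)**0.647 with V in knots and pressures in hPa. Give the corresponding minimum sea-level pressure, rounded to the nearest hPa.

ΔP = (V / 5.8)^(1/0.647) = (118/5.8)^1.546.
118/5.8 = 20.345; 20.345^1.546 ≈ 105.28 hPa.
P_c = 1008 − 105.28 = 902.72 ≈ 903 hPa.

903 hPa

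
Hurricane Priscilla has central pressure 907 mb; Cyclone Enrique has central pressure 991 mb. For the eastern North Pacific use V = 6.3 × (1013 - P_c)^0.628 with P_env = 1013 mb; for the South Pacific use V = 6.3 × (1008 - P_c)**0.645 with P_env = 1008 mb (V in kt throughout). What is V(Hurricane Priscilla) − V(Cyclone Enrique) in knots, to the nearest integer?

79 kt

Hurricane Priscilla: ΔP = 106; V ≈ 6.3 × 106^0.628 ≈ 117.82 kt.
Cyclone Enrique: ΔP = 17; V ≈ 6.3 × 17^0.645 ≈ 39.17 kt.
Difference ≈ 117.82 − 39.17 = 78.65 → 79 kt.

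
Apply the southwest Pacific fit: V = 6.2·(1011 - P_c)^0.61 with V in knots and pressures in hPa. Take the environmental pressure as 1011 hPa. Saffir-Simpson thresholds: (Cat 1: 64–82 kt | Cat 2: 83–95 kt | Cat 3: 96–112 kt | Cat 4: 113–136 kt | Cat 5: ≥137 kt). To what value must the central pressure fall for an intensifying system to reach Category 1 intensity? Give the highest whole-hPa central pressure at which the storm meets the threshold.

Category 1 begins at V = 64 kt.
Required ΔP = (64/6.2)^(1/0.61) = 10.323^1.639 ≈ 45.91 hPa.
P_c ≤ 1011 − 45.91 = 965.09, so the highest integer P_c is 965 hPa.

965 hPa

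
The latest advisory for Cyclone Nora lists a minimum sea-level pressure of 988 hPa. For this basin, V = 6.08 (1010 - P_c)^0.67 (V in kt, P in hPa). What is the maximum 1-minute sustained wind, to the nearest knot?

ΔP = 1010 − 988 = 22 hPa.
22^0.67 ≈ 7.933.
V ≈ 6.08 × 7.933 ≈ 48.2 kt.

48 kt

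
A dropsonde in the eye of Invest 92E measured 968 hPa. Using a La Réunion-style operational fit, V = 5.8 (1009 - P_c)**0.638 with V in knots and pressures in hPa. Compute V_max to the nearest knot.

ΔP = 1009 − 968 = 41 hPa.
41^0.638 ≈ 10.689.
V ≈ 5.8 × 10.689 ≈ 62.0 kt.

62 kt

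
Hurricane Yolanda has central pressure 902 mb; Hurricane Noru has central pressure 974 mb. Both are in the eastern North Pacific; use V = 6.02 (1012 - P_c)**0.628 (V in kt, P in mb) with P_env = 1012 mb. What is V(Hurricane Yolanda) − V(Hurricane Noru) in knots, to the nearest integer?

56 kt

Hurricane Yolanda: ΔP = 110; V ≈ 6.02 × 110^0.628 ≈ 115.24 kt.
Hurricane Noru: ΔP = 38; V ≈ 6.02 × 38^0.628 ≈ 59.12 kt.
Difference ≈ 115.24 − 59.12 = 56.12 → 56 kt.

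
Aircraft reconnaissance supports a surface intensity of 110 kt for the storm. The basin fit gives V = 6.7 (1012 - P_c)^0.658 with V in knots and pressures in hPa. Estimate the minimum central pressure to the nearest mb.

942 mb

ΔP = (V / 6.7)^(1/0.658) = (110/6.7)^1.520.
110/6.7 = 16.418; 16.418^1.520 ≈ 70.31 mb.
P_c = 1012 − 70.31 = 941.69 ≈ 942 mb.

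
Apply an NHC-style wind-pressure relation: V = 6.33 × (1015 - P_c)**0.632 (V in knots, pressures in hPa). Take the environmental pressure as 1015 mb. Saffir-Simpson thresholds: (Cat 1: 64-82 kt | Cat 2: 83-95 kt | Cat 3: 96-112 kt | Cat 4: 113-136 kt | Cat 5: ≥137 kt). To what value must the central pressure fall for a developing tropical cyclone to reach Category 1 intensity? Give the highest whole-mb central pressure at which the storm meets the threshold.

Category 1 begins at V = 64 kt.
Required ΔP = (64/6.33)^(1/0.632) = 10.111^1.582 ≈ 38.89 mb.
P_c ≤ 1015 − 38.89 = 976.11, so the highest integer P_c is 976 mb.

976 mb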